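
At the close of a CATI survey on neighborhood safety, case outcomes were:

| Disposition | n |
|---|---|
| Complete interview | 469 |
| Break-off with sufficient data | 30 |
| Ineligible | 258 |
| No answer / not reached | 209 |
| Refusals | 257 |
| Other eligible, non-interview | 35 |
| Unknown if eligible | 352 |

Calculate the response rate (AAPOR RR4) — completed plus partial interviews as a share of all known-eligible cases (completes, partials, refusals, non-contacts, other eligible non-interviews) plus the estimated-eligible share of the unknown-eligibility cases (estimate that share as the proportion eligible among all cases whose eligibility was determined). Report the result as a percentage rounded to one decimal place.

39.0%

Numerator: 469 + 30 = 499
Eligible (known): 469 + 30 + 257 + 209 + 35 = 1000
e = 1000 / (1000 + 258) = 1000 / 1258 = 0.7949
e × U: 0.7949 × 352 = 279.80
Base: 1000 + 279.80 = 1279.80
RR4 = 499 / 1279.80 = 0.3899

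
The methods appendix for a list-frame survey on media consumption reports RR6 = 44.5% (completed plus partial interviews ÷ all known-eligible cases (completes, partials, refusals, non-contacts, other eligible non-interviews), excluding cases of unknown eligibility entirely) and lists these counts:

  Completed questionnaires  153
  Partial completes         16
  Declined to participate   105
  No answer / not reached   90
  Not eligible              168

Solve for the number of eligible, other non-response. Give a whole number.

16

Num: 153 + 16 = 169
RR6 = 169 / D = 0.445
D = 169 / 0.445 = 379.8
Rest of base = 364
eligible, other non-response = 379.8 − 364 ≈ 16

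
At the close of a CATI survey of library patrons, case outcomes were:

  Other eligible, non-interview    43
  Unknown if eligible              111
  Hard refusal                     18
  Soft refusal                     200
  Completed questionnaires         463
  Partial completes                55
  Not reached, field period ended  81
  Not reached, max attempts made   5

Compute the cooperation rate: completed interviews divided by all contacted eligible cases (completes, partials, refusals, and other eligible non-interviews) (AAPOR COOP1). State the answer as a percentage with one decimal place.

Refused = 18 + 200 = 218
No answer / not reached = 81 + 5 = 86
Num = 463
Denominator = 463 + 55 + 218 + 43 = 779
COOP1 = 463 / 779 = 0.5944

59.4%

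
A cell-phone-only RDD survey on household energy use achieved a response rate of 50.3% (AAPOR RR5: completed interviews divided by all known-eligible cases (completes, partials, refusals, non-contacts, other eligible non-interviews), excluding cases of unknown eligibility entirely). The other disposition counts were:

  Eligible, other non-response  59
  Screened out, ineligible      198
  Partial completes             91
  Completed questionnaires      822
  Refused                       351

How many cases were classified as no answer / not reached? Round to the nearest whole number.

RR5 = 822 / D = 0.503
D = 822 / 0.503 = 1634.2
Remaining denominator categories sum to 1323
no answer / not reached = 1634.2 − 1323 ≈ 311

311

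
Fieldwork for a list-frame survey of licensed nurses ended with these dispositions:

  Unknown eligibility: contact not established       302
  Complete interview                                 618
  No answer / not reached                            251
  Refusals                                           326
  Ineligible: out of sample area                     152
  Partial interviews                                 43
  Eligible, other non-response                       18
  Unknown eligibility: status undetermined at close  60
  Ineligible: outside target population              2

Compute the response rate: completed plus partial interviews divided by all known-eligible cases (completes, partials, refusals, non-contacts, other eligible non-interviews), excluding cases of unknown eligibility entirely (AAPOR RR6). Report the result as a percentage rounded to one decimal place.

52.6%

Unknown if eligible = 302 + 60 = 362
Ineligible = 2 + 152 = 154
Num: 618 + 43 = 661
Denom: 618 + 43 + 326 + 251 + 18 = 1256
RR6 = 661 / 1256 = 0.5263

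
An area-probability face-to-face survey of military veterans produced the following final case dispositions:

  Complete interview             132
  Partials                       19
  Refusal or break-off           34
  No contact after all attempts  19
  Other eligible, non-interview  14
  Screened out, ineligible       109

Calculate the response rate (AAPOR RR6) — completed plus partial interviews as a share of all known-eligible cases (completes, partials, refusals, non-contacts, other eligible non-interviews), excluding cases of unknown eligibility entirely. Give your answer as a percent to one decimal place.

69.3%

Num = 132 + 19 = 151
Denominator = 132 + 19 + 34 + 19 + 14 = 218
RR6 = 151 / 218 = 0.6927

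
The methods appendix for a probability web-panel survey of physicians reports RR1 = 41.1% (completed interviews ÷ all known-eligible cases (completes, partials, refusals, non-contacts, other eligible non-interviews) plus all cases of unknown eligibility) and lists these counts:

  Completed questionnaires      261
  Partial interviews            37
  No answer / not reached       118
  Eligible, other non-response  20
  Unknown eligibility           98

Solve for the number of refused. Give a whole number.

101

RR1 = 261 / D = 0.411
D = 261 / 0.411 = 635.0
Other denominator terms total 534
refused = 635.0 − 534 ≈ 101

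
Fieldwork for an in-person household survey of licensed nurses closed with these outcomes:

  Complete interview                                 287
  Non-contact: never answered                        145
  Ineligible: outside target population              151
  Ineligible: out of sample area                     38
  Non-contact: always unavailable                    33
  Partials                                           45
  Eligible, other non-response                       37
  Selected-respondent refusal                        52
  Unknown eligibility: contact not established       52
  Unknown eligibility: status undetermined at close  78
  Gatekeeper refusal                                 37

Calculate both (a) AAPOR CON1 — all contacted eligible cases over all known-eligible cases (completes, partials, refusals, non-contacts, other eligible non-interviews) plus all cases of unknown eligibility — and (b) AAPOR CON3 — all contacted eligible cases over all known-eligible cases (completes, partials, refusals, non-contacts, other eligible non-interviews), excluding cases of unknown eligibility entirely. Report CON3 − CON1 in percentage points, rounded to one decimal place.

12.2

Refused = 37 + 52 = 89
No answer / not reached = 145 + 33 = 178
Undetermined eligibility = 52 + 78 = 130
Ineligible = 151 + 38 = 189
Top = 287 + 45 + 89 + 37 = 458
Denom = 287 + 45 + 89 + 178 + 37 + 130 = 766
CON1 = 458 / 766 = 0.5979
Denom = 287 + 45 + 89 + 178 + 37 = 636
CON3 = 458 / 636 = 0.7201
Difference = 72.01 − 59.79 = 12.22 percentage points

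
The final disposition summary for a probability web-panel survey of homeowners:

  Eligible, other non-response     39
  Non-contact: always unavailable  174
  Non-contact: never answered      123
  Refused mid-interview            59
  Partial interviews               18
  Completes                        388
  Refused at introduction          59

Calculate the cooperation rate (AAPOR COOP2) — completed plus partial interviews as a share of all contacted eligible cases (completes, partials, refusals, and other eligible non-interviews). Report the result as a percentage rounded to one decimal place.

Declined to participate = 59 + 59 = 118
No answer / not reached = 123 + 174 = 297
Num: 388 + 18 = 406
Base: 388 + 18 + 118 + 39 = 563
COOP2 = 406 / 563 = 0.7211

72.1%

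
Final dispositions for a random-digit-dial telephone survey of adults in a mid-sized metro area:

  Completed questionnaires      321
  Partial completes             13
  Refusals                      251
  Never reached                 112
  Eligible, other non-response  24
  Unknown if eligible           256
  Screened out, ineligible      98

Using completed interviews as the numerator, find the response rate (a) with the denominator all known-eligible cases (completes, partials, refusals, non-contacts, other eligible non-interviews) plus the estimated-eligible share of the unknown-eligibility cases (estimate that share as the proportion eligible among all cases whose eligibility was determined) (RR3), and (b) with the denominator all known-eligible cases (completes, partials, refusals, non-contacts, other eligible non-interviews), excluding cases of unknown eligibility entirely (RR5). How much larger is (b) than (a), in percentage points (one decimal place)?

Numerator: 321
Determined eligible: 321 + 13 + 251 + 112 + 24 = 721
e = 721 / (721 + 98) = 721 / 819 = 0.8803
Estimated eligible among unknowns: 0.8803 × 256 = 225.36
Denominator: 721 + 225.36 = 946.36
RR3 = 321 / 946.36 = 0.3392
Denominator: 321 + 13 + 251 + 112 + 24 = 721
RR5 = 321 / 721 = 0.4452
Difference = 44.52 − 33.92 = 10.60 percentage points

10.6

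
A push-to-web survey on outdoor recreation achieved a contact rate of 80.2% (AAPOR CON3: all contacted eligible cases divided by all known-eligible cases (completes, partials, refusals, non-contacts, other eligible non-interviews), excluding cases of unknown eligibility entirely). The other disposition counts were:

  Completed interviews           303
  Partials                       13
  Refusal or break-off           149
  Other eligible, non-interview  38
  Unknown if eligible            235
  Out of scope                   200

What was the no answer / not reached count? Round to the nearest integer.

124

Num → 303 + 13 + 149 + 38 = 503
CON3 = 503 / D = 0.802
D = 503 / 0.802 = 627.2
Rest of base = 503
no answer / not reached = 627.2 − 503 ≈ 124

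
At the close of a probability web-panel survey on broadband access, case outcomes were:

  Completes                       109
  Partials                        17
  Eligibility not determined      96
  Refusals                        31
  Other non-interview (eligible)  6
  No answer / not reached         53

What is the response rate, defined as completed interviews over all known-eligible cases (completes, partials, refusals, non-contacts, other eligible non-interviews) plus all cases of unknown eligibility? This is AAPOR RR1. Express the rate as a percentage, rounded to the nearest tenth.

34.9%

Numerator: 109
Denominator: 109 + 17 + 31 + 53 + 6 + 96 = 312
RR1 = 109 / 312 = 0.3494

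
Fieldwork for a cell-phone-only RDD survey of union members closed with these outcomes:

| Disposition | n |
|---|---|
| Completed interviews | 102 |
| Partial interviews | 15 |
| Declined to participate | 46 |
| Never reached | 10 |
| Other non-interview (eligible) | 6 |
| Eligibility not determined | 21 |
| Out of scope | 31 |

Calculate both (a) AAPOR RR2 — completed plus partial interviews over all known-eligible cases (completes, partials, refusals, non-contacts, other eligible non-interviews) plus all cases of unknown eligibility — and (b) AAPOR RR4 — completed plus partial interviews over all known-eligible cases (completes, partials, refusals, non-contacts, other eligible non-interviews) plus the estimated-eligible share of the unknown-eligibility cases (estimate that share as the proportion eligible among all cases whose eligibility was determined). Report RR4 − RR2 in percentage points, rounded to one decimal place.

Numerator → 102 + 15 = 117
Denom → 102 + 15 + 46 + 10 + 6 + 21 = 200
RR2 = 117 / 200 = 0.5850
Determined eligible → 102 + 15 + 46 + 10 + 6 = 179
e = 179 / (179 + 31) = 179 / 210 = 0.8524
Eligible share of unknowns → 0.8524 × 21 = 17.90
Denom → 179 + 17.90 = 196.90
RR4 = 117 / 196.90 = 0.5942
Difference = 59.42 − 58.50 = 0.92 percentage points

0.9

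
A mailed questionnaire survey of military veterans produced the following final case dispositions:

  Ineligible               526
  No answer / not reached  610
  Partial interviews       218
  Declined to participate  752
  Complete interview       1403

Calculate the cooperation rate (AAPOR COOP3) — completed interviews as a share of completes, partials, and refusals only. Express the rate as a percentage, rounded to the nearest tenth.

59.1%

Top → 1403
Denominator → 1403 + 218 + 752 = 2373
COOP3 = 1403 / 2373 = 0.5912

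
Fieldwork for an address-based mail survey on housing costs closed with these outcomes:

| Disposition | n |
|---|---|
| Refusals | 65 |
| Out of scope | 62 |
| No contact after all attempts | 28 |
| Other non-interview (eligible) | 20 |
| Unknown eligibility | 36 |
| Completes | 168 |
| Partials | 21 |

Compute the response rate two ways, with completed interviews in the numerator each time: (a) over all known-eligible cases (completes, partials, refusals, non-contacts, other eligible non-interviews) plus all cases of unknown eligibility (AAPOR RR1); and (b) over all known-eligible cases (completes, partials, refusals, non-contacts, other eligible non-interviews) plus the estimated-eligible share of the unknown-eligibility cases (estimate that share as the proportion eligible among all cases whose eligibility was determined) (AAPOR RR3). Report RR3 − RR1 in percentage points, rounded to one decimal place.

Numerator = 168
Base = 168 + 21 + 65 + 28 + 20 + 36 = 338
RR1 = 168 / 338 = 0.4970
Determined eligible = 168 + 21 + 65 + 28 + 20 = 302
e = 302 / (302 + 62) = 302 / 364 = 0.8297
e × U = 0.8297 × 36 = 29.87
Base = 302 + 29.87 = 331.87
RR3 = 168 / 331.87 = 0.5062
Difference = 50.62 − 49.70 = 0.92 percentage points

0.9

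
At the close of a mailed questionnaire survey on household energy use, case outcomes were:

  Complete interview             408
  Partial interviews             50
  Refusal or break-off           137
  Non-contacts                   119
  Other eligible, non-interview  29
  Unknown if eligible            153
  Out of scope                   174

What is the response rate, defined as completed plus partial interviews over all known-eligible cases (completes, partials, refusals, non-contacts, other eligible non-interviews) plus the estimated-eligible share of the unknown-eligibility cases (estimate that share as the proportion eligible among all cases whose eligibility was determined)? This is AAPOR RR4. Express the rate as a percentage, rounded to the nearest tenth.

52.8%

Top = 408 + 50 = 458
Determined eligible = 408 + 50 + 137 + 119 + 29 = 743
e = 743 / (743 + 174) = 743 / 917 = 0.8103
Eligible share of unknowns = 0.8103 × 153 = 123.98
Denom = 743 + 123.98 = 866.98
RR4 = 458 / 866.98 = 0.5283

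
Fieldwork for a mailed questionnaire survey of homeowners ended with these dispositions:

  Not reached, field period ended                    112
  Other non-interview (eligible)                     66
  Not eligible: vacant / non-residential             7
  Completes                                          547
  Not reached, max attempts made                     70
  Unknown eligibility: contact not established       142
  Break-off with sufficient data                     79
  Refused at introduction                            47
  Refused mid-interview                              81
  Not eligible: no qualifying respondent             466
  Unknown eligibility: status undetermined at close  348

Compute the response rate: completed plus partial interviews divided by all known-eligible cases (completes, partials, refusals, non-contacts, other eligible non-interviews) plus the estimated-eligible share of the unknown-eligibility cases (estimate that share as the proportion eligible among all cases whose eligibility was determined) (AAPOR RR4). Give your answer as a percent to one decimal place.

46.9%

Declined to participate = 47 + 81 = 128
Non-contacts = 112 + 70 = 182
Eligibility not determined = 142 + 348 = 490
Screened out, ineligible = 466 + 7 = 473
Top → 547 + 79 = 626
Known eligible → 547 + 79 + 128 + 182 + 66 = 1002
e = 1002 / (1002 + 473) = 1002 / 1475 = 0.6793
Estimated eligible among unknowns → 0.6793 × 490 = 332.86
Denom → 1002 + 332.86 = 1334.86
RR4 = 626 / 1334.86 = 0.4690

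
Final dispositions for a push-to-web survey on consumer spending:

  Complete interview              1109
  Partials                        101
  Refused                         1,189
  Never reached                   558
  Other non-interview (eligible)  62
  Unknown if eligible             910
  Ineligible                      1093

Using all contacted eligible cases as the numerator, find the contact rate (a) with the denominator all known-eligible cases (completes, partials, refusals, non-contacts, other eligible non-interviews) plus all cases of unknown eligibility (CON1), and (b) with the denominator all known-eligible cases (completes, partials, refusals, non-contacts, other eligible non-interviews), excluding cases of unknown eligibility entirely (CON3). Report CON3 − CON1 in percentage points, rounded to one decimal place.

18.9

Top = 1109 + 101 + 1189 + 62 = 2461
Denom = 1109 + 101 + 1189 + 558 + 62 + 910 = 3929
CON1 = 2461 / 3929 = 0.6264
Denom = 1109 + 101 + 1189 + 558 + 62 = 3019
CON3 = 2461 / 3019 = 0.8152
Difference = 81.52 − 62.64 = 18.88 percentage points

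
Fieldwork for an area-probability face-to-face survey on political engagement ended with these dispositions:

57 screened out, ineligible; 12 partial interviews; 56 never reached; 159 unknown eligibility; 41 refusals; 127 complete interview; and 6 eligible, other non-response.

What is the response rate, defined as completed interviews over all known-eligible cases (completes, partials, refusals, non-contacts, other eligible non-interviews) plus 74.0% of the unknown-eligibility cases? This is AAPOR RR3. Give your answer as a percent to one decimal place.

35.3%

Numerator → 127
Known eligible → 127 + 12 + 41 + 56 + 6 = 242
Estimated eligible among unknowns → 0.7400 × 159 = 117.66
Denom → 242 + 117.66 = 359.66
RR3 = 127 / 359.66 = 0.3531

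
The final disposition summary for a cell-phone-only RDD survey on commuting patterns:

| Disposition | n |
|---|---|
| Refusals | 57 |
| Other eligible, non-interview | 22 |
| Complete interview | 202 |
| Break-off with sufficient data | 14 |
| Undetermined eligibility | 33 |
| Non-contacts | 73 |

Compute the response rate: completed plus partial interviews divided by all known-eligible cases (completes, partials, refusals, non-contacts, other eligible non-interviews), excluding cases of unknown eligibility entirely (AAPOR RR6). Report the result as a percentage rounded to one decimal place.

Num: 202 + 14 = 216
Denominator: 202 + 14 + 57 + 73 + 22 = 368
RR6 = 216 / 368 = 0.5870

58.7%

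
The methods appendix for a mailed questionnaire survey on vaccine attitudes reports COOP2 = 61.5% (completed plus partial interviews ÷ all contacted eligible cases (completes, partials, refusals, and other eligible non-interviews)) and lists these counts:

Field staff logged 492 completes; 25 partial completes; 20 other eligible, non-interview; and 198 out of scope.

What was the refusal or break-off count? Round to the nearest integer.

Num: 492 + 25 = 517
COOP2 = 517 / D = 0.615
D = 517 / 0.615 = 840.7
Rest of base = 537
refusal or break-off = 840.7 − 537 ≈ 304

304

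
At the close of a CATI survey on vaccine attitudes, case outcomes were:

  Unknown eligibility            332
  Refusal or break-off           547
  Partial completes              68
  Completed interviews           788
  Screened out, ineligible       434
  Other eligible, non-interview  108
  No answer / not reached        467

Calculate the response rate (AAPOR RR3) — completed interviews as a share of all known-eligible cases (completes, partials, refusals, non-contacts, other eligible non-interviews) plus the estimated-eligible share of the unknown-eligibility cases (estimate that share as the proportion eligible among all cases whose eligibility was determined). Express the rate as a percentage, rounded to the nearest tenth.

35.0%

Num → 788
Eligible (known) → 788 + 68 + 547 + 467 + 108 = 1978
e = 1978 / (1978 + 434) = 1978 / 2412 = 0.8201
Estimated eligible among unknowns → 0.8201 × 332 = 272.27
Denominator → 1978 + 272.27 = 2250.27
RR3 = 788 / 2250.27 = 0.3502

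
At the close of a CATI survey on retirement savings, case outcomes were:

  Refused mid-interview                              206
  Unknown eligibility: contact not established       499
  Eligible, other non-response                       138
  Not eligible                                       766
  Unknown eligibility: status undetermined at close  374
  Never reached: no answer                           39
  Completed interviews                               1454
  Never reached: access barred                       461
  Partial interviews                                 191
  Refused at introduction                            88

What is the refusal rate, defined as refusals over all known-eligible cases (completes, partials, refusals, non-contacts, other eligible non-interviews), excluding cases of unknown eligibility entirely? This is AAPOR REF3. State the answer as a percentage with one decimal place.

Refusal or break-off = 88 + 206 = 294
No answer / not reached = 39 + 461 = 500
Eligibility not determined = 499 + 374 = 873
Numerator = 294
Base = 1454 + 191 + 294 + 500 + 138 = 2577
REF3 = 294 / 2577 = 0.1141

11.4%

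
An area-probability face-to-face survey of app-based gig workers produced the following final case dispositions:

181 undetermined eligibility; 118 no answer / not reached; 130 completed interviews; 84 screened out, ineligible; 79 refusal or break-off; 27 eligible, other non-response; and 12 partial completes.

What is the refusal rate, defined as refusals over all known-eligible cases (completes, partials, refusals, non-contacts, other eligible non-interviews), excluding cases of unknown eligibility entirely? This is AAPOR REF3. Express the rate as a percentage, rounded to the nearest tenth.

Numerator → 79
Denom → 130 + 12 + 79 + 118 + 27 = 366
REF3 = 79 / 366 = 0.2158

21.6%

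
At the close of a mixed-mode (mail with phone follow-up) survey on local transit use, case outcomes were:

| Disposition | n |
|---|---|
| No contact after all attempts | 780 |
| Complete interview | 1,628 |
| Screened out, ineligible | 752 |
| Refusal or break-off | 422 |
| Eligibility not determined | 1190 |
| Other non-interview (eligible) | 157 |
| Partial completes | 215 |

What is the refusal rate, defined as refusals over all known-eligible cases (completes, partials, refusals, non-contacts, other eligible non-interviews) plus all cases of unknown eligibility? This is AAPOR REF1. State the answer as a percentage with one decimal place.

9.6%

Num = 422
Base = 1628 + 215 + 422 + 780 + 157 + 1190 = 4392
REF1 = 422 / 4392 = 0.0961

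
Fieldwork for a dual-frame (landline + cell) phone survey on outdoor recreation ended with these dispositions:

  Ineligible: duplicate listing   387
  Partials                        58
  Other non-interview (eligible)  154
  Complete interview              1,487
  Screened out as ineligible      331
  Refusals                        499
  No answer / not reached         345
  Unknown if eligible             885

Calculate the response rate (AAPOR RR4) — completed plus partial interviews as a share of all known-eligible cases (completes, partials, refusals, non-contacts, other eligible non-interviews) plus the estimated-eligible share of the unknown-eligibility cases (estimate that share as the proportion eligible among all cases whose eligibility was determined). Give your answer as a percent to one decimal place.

47.8%

Not eligible = 331 + 387 = 718
Numerator: 1487 + 58 = 1545
Determined eligible: 1487 + 58 + 499 + 345 + 154 = 2543
e = 2543 / (2543 + 718) = 2543 / 3261 = 0.7798
Estimated eligible among unknowns: 0.7798 × 885 = 690.12
Denom: 2543 + 690.12 = 3233.12
RR4 = 1545 / 3233.12 = 0.4779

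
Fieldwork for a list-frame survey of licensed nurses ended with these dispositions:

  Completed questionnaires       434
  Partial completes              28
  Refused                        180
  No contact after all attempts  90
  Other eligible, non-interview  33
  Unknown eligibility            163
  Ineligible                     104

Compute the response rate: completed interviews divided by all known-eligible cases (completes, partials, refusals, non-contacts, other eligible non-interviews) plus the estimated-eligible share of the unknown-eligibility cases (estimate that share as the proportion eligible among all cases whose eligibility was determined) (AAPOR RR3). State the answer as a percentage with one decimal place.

47.8%

Num → 434
Determined eligible → 434 + 28 + 180 + 90 + 33 = 765
e = 765 / (765 + 104) = 765 / 869 = 0.8803
Eligible share of unknowns → 0.8803 × 163 = 143.49
Base → 765 + 143.49 = 908.49
RR3 = 434 / 908.49 = 0.4777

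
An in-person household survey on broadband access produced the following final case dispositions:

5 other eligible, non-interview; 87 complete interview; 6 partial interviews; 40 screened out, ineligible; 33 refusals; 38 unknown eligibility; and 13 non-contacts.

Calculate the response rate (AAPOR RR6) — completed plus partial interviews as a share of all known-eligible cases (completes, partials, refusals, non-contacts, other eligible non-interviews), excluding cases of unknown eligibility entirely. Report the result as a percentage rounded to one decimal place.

Numerator = 87 + 6 = 93
Base = 87 + 6 + 33 + 13 + 5 = 144
RR6 = 93 / 144 = 0.6458

64.6%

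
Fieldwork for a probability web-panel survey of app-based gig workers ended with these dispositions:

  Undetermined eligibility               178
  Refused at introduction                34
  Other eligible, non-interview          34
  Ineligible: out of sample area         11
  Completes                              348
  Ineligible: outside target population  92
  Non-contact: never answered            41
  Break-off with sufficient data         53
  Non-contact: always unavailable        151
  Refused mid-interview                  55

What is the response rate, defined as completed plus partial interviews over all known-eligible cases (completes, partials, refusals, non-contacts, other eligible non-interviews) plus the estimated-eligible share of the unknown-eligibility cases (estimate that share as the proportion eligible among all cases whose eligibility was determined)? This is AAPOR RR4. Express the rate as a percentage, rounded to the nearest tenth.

Refused = 34 + 55 = 89
No answer / not reached = 41 + 151 = 192
Not eligible = 92 + 11 = 103
Numerator = 348 + 53 = 401
Known eligible = 348 + 53 + 89 + 192 + 34 = 716
e = 716 / (716 + 103) = 716 / 819 = 0.8742
Estimated eligible among unknowns = 0.8742 × 178 = 155.61
Denominator = 716 + 155.61 = 871.61
RR4 = 401 / 871.61 = 0.4601

46.0%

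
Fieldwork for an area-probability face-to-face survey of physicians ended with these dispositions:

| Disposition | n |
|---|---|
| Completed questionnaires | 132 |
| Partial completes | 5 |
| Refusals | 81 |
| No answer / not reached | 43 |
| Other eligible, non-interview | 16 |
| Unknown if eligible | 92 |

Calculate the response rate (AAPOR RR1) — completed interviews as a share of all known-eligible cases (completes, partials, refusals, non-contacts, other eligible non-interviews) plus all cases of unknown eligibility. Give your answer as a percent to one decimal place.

Numerator = 132
Denominator = 132 + 5 + 81 + 43 + 16 + 92 = 369
RR1 = 132 / 369 = 0.3577

35.8%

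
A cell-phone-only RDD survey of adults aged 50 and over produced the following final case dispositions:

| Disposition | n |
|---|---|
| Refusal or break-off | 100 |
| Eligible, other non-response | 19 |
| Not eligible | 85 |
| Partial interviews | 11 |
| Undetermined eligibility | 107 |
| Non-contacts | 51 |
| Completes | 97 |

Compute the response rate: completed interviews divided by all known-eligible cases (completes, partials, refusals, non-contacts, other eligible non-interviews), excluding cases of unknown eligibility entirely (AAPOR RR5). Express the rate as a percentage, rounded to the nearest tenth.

Top: 97
Denominator: 97 + 11 + 100 + 51 + 19 = 278
RR5 = 97 / 278 = 0.3489

34.9%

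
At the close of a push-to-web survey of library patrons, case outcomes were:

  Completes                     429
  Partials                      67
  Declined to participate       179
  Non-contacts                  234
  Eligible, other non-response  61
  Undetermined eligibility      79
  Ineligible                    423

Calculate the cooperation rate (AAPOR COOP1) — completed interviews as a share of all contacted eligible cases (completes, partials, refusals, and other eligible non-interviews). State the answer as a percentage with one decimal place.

58.3%

Numerator: 429
Denom: 429 + 67 + 179 + 61 = 736
COOP1 = 429 / 736 = 0.5829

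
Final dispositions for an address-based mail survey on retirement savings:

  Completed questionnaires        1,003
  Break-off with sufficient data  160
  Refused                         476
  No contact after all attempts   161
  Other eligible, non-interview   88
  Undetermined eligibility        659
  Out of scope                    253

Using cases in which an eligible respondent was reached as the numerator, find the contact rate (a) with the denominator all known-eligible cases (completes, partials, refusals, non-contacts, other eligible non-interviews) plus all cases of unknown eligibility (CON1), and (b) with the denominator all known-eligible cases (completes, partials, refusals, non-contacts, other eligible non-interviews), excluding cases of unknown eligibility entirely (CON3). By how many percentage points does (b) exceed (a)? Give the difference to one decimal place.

23.7

Top: 1003 + 160 + 476 + 88 = 1727
Denom: 1003 + 160 + 476 + 161 + 88 + 659 = 2547
CON1 = 1727 / 2547 = 0.6781
Denom: 1003 + 160 + 476 + 161 + 88 = 1888
CON3 = 1727 / 1888 = 0.9147
Difference = 91.47 − 67.81 = 23.66 percentage points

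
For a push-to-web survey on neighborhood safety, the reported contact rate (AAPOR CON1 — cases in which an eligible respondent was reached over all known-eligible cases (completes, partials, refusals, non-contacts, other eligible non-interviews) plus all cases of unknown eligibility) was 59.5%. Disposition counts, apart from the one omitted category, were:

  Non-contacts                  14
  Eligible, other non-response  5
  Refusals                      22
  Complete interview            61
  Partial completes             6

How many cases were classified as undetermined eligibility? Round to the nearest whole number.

Numerator = 61 + 6 + 22 + 5 = 94
CON1 = 94 / D = 0.595
D = 94 / 0.595 = 158.0
Rest of base = 108
undetermined eligibility = 158.0 − 108 ≈ 50

50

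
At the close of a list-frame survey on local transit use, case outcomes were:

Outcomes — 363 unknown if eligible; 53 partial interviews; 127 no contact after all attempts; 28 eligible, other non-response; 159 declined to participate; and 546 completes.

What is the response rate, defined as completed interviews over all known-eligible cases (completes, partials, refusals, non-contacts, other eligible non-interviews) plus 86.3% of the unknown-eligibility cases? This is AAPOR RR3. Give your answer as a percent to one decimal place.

44.5%

Top = 546
Known eligible = 546 + 53 + 159 + 127 + 28 = 913
Eligible share of unknowns = 0.8630 × 363 = 313.27
Denominator = 913 + 313.27 = 1226.27
RR3 = 546 / 1226.27 = 0.4453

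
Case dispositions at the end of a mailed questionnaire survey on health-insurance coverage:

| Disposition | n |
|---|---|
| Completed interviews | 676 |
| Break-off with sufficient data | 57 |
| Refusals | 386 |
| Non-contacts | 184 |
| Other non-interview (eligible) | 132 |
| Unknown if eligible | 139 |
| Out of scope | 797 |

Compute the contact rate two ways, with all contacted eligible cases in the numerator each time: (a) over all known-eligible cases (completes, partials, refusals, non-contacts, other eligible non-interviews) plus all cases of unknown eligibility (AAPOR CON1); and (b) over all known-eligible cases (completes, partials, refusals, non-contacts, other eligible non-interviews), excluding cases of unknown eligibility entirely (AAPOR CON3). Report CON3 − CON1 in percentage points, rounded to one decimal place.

7.7

Numerator → 676 + 57 + 386 + 132 = 1251
Denom → 676 + 57 + 386 + 184 + 132 + 139 = 1574
CON1 = 1251 / 1574 = 0.7948
Denom → 676 + 57 + 386 + 184 + 132 = 1435
CON3 = 1251 / 1435 = 0.8718
Difference = 87.18 − 79.48 = 7.70 percentage points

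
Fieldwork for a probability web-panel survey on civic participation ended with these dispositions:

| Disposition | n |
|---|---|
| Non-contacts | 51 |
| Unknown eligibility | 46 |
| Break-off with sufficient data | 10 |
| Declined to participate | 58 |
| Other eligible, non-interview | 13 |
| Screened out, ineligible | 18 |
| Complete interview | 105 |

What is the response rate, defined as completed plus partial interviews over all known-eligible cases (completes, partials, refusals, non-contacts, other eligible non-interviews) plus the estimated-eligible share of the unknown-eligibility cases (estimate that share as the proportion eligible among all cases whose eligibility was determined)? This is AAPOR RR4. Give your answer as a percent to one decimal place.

Numerator = 105 + 10 = 115
Determined eligible = 105 + 10 + 58 + 51 + 13 = 237
e = 237 / (237 + 18) = 237 / 255 = 0.9294
Eligible share of unknowns = 0.9294 × 46 = 42.75
Denom = 237 + 42.75 = 279.75
RR4 = 115 / 279.75 = 0.4111

41.1%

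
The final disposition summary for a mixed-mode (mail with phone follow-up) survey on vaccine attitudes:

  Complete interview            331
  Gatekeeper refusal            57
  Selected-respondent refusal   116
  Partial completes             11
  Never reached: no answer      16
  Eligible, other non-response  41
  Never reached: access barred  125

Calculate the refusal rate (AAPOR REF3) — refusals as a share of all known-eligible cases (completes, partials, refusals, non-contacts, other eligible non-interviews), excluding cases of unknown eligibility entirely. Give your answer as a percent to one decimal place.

24.8%

Declined to participate = 57 + 116 = 173
No contact after all attempts = 16 + 125 = 141
Num: 173
Denom: 331 + 11 + 173 + 141 + 41 = 697
REF3 = 173 / 697 = 0.2482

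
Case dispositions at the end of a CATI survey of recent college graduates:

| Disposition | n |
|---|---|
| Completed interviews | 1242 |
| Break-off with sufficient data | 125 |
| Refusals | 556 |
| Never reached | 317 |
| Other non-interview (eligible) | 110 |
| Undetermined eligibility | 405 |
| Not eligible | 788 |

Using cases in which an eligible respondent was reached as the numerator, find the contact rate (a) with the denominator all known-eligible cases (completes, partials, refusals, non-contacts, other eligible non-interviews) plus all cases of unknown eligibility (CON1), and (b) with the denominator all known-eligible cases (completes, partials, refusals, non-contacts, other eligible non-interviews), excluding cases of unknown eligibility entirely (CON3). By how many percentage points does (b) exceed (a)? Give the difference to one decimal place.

12.7

Top → 1242 + 125 + 556 + 110 = 2033
Denom → 1242 + 125 + 556 + 317 + 110 + 405 = 2755
CON1 = 2033 / 2755 = 0.7379
Denom → 1242 + 125 + 556 + 317 + 110 = 2350
CON3 = 2033 / 2350 = 0.8651
Difference = 86.51 − 73.79 = 12.72 percentage points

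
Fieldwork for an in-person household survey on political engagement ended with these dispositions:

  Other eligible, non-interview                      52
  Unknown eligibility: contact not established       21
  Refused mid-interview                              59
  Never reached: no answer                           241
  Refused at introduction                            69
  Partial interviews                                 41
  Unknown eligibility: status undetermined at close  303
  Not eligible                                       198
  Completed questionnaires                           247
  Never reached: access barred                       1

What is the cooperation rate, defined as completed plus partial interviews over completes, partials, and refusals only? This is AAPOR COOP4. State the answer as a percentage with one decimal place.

Declined to participate = 69 + 59 = 128
No answer / not reached = 241 + 1 = 242
Eligibility not determined = 21 + 303 = 324
Numerator: 247 + 41 = 288
Denominator: 247 + 41 + 128 = 416
COOP4 = 288 / 416 = 0.6923

69.2%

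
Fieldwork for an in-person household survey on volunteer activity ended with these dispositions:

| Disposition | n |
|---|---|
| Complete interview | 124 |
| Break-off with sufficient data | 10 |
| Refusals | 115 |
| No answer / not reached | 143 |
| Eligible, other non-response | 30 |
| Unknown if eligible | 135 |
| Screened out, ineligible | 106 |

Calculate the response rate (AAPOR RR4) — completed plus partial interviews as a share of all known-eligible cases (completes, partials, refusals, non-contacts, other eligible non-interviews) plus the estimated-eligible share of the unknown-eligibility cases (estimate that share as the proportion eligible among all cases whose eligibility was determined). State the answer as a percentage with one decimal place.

25.3%

Top → 124 + 10 = 134
Eligible (known) → 124 + 10 + 115 + 143 + 30 = 422
e = 422 / (422 + 106) = 422 / 528 = 0.7992
Estimated eligible among unknowns → 0.7992 × 135 = 107.89
Denom → 422 + 107.89 = 529.89
RR4 = 134 / 529.89 = 0.2529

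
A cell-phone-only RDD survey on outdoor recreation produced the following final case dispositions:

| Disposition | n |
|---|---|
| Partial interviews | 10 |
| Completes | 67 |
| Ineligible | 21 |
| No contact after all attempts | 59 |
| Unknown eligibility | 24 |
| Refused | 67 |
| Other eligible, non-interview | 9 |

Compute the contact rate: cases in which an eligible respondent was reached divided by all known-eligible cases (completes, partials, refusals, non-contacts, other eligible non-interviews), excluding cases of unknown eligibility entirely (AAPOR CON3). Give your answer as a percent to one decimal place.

Num: 67 + 10 + 67 + 9 = 153
Denom: 67 + 10 + 67 + 59 + 9 = 212
CON3 = 153 / 212 = 0.7217

72.2%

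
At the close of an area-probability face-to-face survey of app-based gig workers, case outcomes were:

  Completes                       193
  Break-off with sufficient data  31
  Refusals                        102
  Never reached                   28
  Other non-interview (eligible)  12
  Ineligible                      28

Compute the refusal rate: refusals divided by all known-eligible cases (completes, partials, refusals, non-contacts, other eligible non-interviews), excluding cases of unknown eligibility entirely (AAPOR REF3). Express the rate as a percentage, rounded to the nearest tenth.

27.9%

Top: 102
Denom: 193 + 31 + 102 + 28 + 12 = 366
REF3 = 102 / 366 = 0.2787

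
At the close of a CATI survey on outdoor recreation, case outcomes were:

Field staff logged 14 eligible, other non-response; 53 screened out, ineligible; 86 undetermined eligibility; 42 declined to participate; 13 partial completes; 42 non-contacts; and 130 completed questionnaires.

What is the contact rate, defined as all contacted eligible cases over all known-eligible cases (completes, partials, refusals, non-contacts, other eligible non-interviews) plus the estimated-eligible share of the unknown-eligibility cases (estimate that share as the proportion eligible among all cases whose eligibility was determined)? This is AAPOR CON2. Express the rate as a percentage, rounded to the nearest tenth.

63.9%

Num: 130 + 13 + 42 + 14 = 199
Known eligible: 130 + 13 + 42 + 42 + 14 = 241
e = 241 / (241 + 53) = 241 / 294 = 0.8197
e × U: 0.8197 × 86 = 70.49
Denominator: 241 + 70.49 = 311.49
CON2 = 199 / 311.49 = 0.6389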